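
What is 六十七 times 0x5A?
Convert 六十七 (Chinese numeral) → 6×10 + 7 = 67 (decimal)
Convert 0x5A (hexadecimal) → 5×16 + 10 = 90 (decimal)
Compute 67 × 90 = 6030
6030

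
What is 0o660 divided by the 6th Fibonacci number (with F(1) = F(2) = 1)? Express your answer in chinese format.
Convert 0o660 (octal) → 6×64 + 6×8 = 432 (decimal)
Convert the 6th Fibonacci number (with F(1) = F(2) = 1) (Fibonacci index) → 1, 1, 2, 3, 5, 8 → 8 (decimal)
Compute 432 ÷ 8 = 54
Convert 54 (decimal) → 54 = 5×10 + 4 → 五十四 (Chinese numeral)
五十四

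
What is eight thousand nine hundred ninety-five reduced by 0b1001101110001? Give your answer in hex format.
Convert eight thousand nine hundred ninety-five (English words) → 8×1000 + 9×100 + 95 = 8995 (decimal)
Convert 0b1001101110001 (binary) → 4096 + 512 + 256 + 64 + 32 + 16 + 1 = 4977 (decimal)
Compute 8995 - 4977 = 4018
Convert 4018 (decimal) → 4018 = 15×256 + 11×16 + 2 → 0xFB2 (hexadecimal)
0xFB2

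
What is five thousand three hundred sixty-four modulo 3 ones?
Convert five thousand three hundred sixty-four (English words) → 5×1000 + 3×100 + 64 = 5364 (decimal)
Convert 3 ones (place-value notation) → 3 (decimal)
Compute 5364 mod 3 = 0
0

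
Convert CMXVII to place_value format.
Convert CMXVII (Roman numeral) → 900 + 10 + 5 + 1 + 1 = 917 (decimal)
Convert 917 (decimal) → 917 = 9×100 + 1×10 + 7 → 9 hundreds, 1 ten, 7 ones (place-value notation)
9 hundreds, 1 ten, 7 ones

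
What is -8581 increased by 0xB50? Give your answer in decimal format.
Convert 0xB50 (hexadecimal) → 11×256 + 5×16 = 2896 (decimal)
Compute -8581 + 2896 = -5685
-5685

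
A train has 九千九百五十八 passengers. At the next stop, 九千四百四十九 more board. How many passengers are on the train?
Convert 九千九百五十八 (Chinese numeral) → 9×1000 + 9×100 + 5×10 + 8 = 9958 (decimal)
Convert 九千四百四十九 (Chinese numeral) → 9×1000 + 4×100 + 4×10 + 9 = 9449 (decimal)
Compute 9958 + 9449 = 19407
19407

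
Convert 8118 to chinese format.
Convert 8118 (decimal) → 8118 = 8×1000 + 1×100 + 1×10 + 8 → 八千一百一十八 (Chinese numeral)
八千一百一十八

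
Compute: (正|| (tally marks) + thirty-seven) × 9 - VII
Convert 正|| (tally marks) → 5 + 2 = 7 (decimal)
Convert thirty-seven (English words) → 37 (decimal)
Convert VII (Roman numeral) → 5 + 1 + 1 = 7 (decimal)
Expression in decimal: (7 + 37) × 9 - 7
Parentheses first: 7 + 37 = 44
Multiply: 44 × 9 = 396
Subtract: 396 - 7 = 389
389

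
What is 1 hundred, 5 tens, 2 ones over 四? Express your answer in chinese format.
Convert 1 hundred, 5 tens, 2 ones (place-value notation) → 1×100 + 5×10 + 2 = 152 (decimal)
Convert 四 (Chinese numeral) → 4 (decimal)
Compute 152 ÷ 4 = 38
Convert 38 (decimal) → 38 = 3×10 + 8 → 三十八 (Chinese numeral)
三十八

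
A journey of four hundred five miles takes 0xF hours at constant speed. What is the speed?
Convert four hundred five (English words) → 4×100 + 5 = 405 (decimal)
Convert 0xF (hexadecimal) → 15 (decimal)
Compute 405 ÷ 15 = 27
27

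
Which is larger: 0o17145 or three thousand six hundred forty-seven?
Convert 0o17145 (octal) → 1×4096 + 7×512 + 1×64 + 4×8 + 5 = 7781 (decimal)
Convert three thousand six hundred forty-seven (English words) → 3×1000 + 6×100 + 47 = 3647 (decimal)
Compare 7781 vs 3647: larger = 7781
7781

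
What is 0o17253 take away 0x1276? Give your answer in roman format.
Convert 0o17253 (octal) → 1×4096 + 7×512 + 2×64 + 5×8 + 3 = 7851 (decimal)
Convert 0x1276 (hexadecimal) → 1×4096 + 2×256 + 7×16 + 6 = 4726 (decimal)
Compute 7851 - 4726 = 3125
Convert 3125 (decimal) → 3125 = 1000 + 1000 + 1000 + 100 + 10 + 10 + 5 → MMMCXXV (Roman numeral)
MMMCXXV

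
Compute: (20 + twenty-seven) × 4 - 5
Convert twenty-seven (English words) → 27 (decimal)
Expression in decimal: (20 + 27) × 4 - 5
Parentheses first: 20 + 27 = 47
Multiply: 47 × 4 = 188
Subtract: 188 - 5 = 183
183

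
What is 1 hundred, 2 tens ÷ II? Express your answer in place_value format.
Convert 1 hundred, 2 tens (place-value notation) → 1×100 + 2×10 = 120 (decimal)
Convert II (Roman numeral) → 1 + 1 = 2 (decimal)
Compute 120 ÷ 2 = 60
Convert 60 (decimal) → 60 = 6×10 → 6 tens (place-value notation)
6 tens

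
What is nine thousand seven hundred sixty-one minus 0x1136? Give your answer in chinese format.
Convert nine thousand seven hundred sixty-one (English words) → 9×1000 + 7×100 + 61 = 9761 (decimal)
Convert 0x1136 (hexadecimal) → 1×4096 + 1×256 + 3×16 + 6 = 4406 (decimal)
Compute 9761 - 4406 = 5355
Convert 5355 (decimal) → 5355 = 5×1000 + 3×100 + 5×10 + 5 → 五千三百五十五 (Chinese numeral)
五千三百五十五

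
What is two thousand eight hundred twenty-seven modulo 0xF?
Convert two thousand eight hundred twenty-seven (English words) → 2×1000 + 8×100 + 27 = 2827 (decimal)
Convert 0xF (hexadecimal) → 15 (decimal)
Compute 2827 mod 15 = 7
7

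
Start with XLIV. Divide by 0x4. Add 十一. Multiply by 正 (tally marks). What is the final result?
Convert XLIV (Roman numeral) → 40 + 4 = 44 (decimal)
Start: 44
Convert 0x4 (hexadecimal) → 4 (decimal)
44 ÷ 4 = 11
Convert 十一 (Chinese numeral) → 1×10 + 1 = 11 (decimal)
11 + 11 = 22
Convert 正 (tally marks) → 5 (decimal)
22 × 5 = 110
110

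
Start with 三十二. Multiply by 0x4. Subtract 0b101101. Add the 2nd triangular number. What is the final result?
Convert 三十二 (Chinese numeral) → 3×10 + 2 = 32 (decimal)
Start: 32
Convert 0x4 (hexadecimal) → 4 (decimal)
32 × 4 = 128
Convert 0b101101 (binary) → 32 + 8 + 4 + 1 = 45 (decimal)
128 - 45 = 83
Convert the 2nd triangular number (triangular index) → 2×3/2 = 3 (decimal)
83 + 3 = 86
86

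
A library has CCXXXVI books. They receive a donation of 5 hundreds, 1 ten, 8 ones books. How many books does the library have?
Convert CCXXXVI (Roman numeral) → 100 + 100 + 10 + 10 + 10 + 5 + 1 = 236 (decimal)
Convert 5 hundreds, 1 ten, 8 ones (place-value notation) → 5×100 + 1×10 + 8 = 518 (decimal)
Compute 236 + 518 = 754
754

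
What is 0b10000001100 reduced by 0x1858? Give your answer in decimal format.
Convert 0b10000001100 (binary) → 1024 + 8 + 4 = 1036 (decimal)
Convert 0x1858 (hexadecimal) → 1×4096 + 8×256 + 5×16 + 8 = 6232 (decimal)
Compute 1036 - 6232 = -5196
-5196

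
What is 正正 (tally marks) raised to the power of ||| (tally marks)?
Convert 正正 (tally marks) → 5 + 5 = 10 (decimal)
Convert ||| (tally marks) → 3 (decimal)
Compute 10 ^ 3 = 1000
1000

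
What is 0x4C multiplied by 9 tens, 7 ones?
Convert 0x4C (hexadecimal) → 4×16 + 12 = 76 (decimal)
Convert 9 tens, 7 ones (place-value notation) → 9×10 + 7 = 97 (decimal)
Compute 76 × 97 = 7372
7372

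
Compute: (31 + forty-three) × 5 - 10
Convert forty-three (English words) → 43 (decimal)
Expression in decimal: (31 + 43) × 5 - 10
Parentheses first: 31 + 43 = 74
Multiply: 74 × 5 = 370
Subtract: 370 - 10 = 360
360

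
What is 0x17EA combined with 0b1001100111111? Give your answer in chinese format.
Convert 0x17EA (hexadecimal) → 1×4096 + 7×256 + 14×16 + 10 = 6122 (decimal)
Convert 0b1001100111111 (binary) → 4096 + 512 + 256 + 32 + 16 + 8 + 4 + 2 + 1 = 4927 (decimal)
Compute 6122 + 4927 = 11049
Convert 11049 (decimal) → 11049 = 1×10000 + 1×1000 + 4×10 + 9 → 一万一千零四十九 (Chinese numeral)
一万一千零四十九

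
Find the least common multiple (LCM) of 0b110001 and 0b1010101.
Convert 0b110001 (binary) → 32 + 16 + 1 = 49 (decimal)
Convert 0b1010101 (binary) → 64 + 16 + 4 + 1 = 85 (decimal)
Compute lcm(49, 85) = 4165
4165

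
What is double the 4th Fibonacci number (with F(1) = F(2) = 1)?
The 4th Fibonacci number (with F(1) = F(2) = 1): 1, 1, 2, 3 → 3
Compute 3 × 2 = 6
6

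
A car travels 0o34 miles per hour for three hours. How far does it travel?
Convert 0o34 (octal) → 3×8 + 4 = 28 (decimal)
Convert three (English words) → 3 (decimal)
Compute 28 × 3 = 84
84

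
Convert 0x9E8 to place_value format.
Convert 0x9E8 (hexadecimal) → 9×256 + 14×16 + 8 = 2536 (decimal)
Convert 2536 (decimal) → 2536 = 2×1000 + 5×100 + 3×10 + 6 → 2 thousands, 5 hundreds, 3 tens, 6 ones (place-value notation)
2 thousands, 5 hundreds, 3 tens, 6 ones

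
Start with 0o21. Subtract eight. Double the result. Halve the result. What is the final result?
Convert 0o21 (octal) → 2×8 + 1 = 17 (decimal)
Start: 17
Convert eight (English words) → 8 (decimal)
17 - 8 = 9
9 × 2 = 18
18 ÷ 2 = 9
9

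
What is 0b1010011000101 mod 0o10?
Convert 0b1010011000101 (binary) → 4096 + 1024 + 128 + 64 + 4 + 1 = 5317 (decimal)
Convert 0o10 (octal) → 1×8 = 8 (decimal)
Compute 5317 mod 8 = 5
5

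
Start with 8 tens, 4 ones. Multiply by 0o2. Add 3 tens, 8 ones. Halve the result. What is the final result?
Convert 8 tens, 4 ones (place-value notation) → 8×10 + 4 = 84 (decimal)
Start: 84
Convert 0o2 (octal) → 2 (decimal)
84 × 2 = 168
Convert 3 tens, 8 ones (place-value notation) → 3×10 + 8 = 38 (decimal)
168 + 38 = 206
206 ÷ 2 = 103
103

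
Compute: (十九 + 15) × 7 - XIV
Convert 十九 (Chinese numeral) → 1×10 + 9 = 19 (decimal)
Convert XIV (Roman numeral) → 10 + 4 = 14 (decimal)
Expression in decimal: (19 + 15) × 7 - 14
Parentheses first: 19 + 15 = 34
Multiply: 34 × 7 = 238
Subtract: 238 - 14 = 224
224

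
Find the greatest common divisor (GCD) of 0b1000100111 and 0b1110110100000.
Convert 0b1000100111 (binary) → 512 + 32 + 4 + 2 + 1 = 551 (decimal)
Convert 0b1110110100000 (binary) → 4096 + 2048 + 1024 + 256 + 128 + 32 = 7584 (decimal)
Compute gcd(551, 7584) = 1
1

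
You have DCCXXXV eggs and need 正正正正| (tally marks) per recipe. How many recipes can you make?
Convert DCCXXXV (Roman numeral) → 500 + 100 + 100 + 10 + 10 + 10 + 5 = 735 (decimal)
Convert 正正正正| (tally marks) → 5 + 5 + 5 + 5 + 1 = 21 (decimal)
Compute 735 ÷ 21 = 35
35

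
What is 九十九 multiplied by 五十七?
Convert 九十九 (Chinese numeral) → 9×10 + 9 = 99 (decimal)
Convert 五十七 (Chinese numeral) → 5×10 + 7 = 57 (decimal)
Compute 99 × 57 = 5643
5643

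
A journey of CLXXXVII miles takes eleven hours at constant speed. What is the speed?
Convert CLXXXVII (Roman numeral) → 100 + 50 + 10 + 10 + 10 + 5 + 1 + 1 = 187 (decimal)
Convert eleven (English words) → 11 (decimal)
Compute 187 ÷ 11 = 17
17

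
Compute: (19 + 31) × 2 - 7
Parentheses first: 19 + 31 = 50
Multiply: 50 × 2 = 100
Subtract: 100 - 7 = 93
93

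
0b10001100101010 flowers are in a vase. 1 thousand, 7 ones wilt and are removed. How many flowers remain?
Convert 0b10001100101010 (binary) → 8192 + 512 + 256 + 32 + 8 + 2 = 9002 (decimal)
Convert 1 thousand, 7 ones (place-value notation) → 1×1000 + 7 = 1007 (decimal)
Compute 9002 - 1007 = 7995
7995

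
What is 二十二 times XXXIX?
Convert 二十二 (Chinese numeral) → 2×10 + 2 = 22 (decimal)
Convert XXXIX (Roman numeral) → 10 + 10 + 10 + 9 = 39 (decimal)
Compute 22 × 39 = 858
858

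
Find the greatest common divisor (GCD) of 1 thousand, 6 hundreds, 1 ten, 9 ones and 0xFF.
Convert 1 thousand, 6 hundreds, 1 ten, 9 ones (place-value notation) → 1×1000 + 6×100 + 1×10 + 9 = 1619 (decimal)
Convert 0xFF (hexadecimal) → 15×16 + 15 = 255 (decimal)
Compute gcd(1619, 255) = 1
1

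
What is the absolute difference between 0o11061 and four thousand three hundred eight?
Convert 0o11061 (octal) → 1×4096 + 1×512 + 6×8 + 1 = 4657 (decimal)
Convert four thousand three hundred eight (English words) → 4×1000 + 3×100 + 8 = 4308 (decimal)
Compute |4657 - 4308| = 349
349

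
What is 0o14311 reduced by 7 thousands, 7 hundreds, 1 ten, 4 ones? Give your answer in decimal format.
Convert 0o14311 (octal) → 1×4096 + 4×512 + 3×64 + 1×8 + 1 = 6345 (decimal)
Convert 7 thousands, 7 hundreds, 1 ten, 4 ones (place-value notation) → 7×1000 + 7×100 + 1×10 + 4 = 7714 (decimal)
Compute 6345 - 7714 = -1369
-1369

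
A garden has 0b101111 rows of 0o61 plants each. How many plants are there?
Convert 0o61 (octal) → 6×8 + 1 = 49 (decimal)
Convert 0b101111 (binary) → 32 + 8 + 4 + 2 + 1 = 47 (decimal)
Compute 49 × 47 = 2303
2303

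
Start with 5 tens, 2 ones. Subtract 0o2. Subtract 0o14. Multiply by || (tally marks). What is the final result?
Convert 5 tens, 2 ones (place-value notation) → 5×10 + 2 = 52 (decimal)
Start: 52
Convert 0o2 (octal) → 2 (decimal)
52 - 2 = 50
Convert 0o14 (octal) → 1×8 + 4 = 12 (decimal)
50 - 12 = 38
Convert || (tally marks) → 2 (decimal)
38 × 2 = 76
76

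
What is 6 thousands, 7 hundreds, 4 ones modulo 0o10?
Convert 6 thousands, 7 hundreds, 4 ones (place-value notation) → 6×1000 + 7×100 + 4 = 6704 (decimal)
Convert 0o10 (octal) → 1×8 = 8 (decimal)
Compute 6704 mod 8 = 0
0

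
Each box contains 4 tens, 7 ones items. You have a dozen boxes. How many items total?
Convert 4 tens, 7 ones (place-value notation) → 4×10 + 7 = 47 (decimal)
Convert a dozen (colloquial) → 12 (decimal)
Compute 47 × 12 = 564
564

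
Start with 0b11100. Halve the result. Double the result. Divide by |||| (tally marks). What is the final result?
Convert 0b11100 (binary) → 16 + 8 + 4 = 28 (decimal)
Start: 28
28 ÷ 2 = 14
14 × 2 = 28
Convert |||| (tally marks) → 4 (decimal)
28 ÷ 4 = 7
7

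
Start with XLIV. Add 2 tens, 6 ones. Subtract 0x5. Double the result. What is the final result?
Convert XLIV (Roman numeral) → 40 + 4 = 44 (decimal)
Start: 44
Convert 2 tens, 6 ones (place-value notation) → 2×10 + 6 = 26 (decimal)
44 + 26 = 70
Convert 0x5 (hexadecimal) → 5 (decimal)
70 - 5 = 65
65 × 2 = 130
130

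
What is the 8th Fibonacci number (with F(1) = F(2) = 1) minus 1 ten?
The 8th Fibonacci number (with F(1) = F(2) = 1): 1, 1, 2, 3, 5, 8, 13, 21 → 21
Convert 1 ten (place-value notation) → 1×10 = 10 (decimal)
Compute 21 - 10 = 11
11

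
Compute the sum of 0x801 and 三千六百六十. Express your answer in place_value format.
Convert 0x801 (hexadecimal) → 8×256 + 1 = 2049 (decimal)
Convert 三千六百六十 (Chinese numeral) → 3×1000 + 6×100 + 6×10 = 3660 (decimal)
Compute 2049 + 3660 = 5709
Convert 5709 (decimal) → 5709 = 5×1000 + 7×100 + 9 → 5 thousands, 7 hundreds, 9 ones (place-value notation)
5 thousands, 7 hundreds, 9 ones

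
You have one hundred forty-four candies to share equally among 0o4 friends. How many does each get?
Convert one hundred forty-four (English words) → 1×100 + 44 = 144 (decimal)
Convert 0o4 (octal) → 4 (decimal)
Compute 144 ÷ 4 = 36
36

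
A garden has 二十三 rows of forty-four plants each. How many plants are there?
Convert forty-four (English words) → 44 (decimal)
Convert 二十三 (Chinese numeral) → 2×10 + 3 = 23 (decimal)
Compute 44 × 23 = 1012
1012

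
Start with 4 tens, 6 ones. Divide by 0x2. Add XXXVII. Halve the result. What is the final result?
Convert 4 tens, 6 ones (place-value notation) → 4×10 + 6 = 46 (decimal)
Start: 46
Convert 0x2 (hexadecimal) → 2 (decimal)
46 ÷ 2 = 23
Convert XXXVII (Roman numeral) → 10 + 10 + 10 + 5 + 1 + 1 = 37 (decimal)
23 + 37 = 60
60 ÷ 2 = 30
30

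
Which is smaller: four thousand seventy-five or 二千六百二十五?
Convert four thousand seventy-five (English words) → 4×1000 + 75 = 4075 (decimal)
Convert 二千六百二十五 (Chinese numeral) → 2×1000 + 6×100 + 2×10 + 5 = 2625 (decimal)
Compare 4075 vs 2625: smaller = 2625
2625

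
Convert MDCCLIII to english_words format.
Convert MDCCLIII (Roman numeral) → 1000 + 500 + 100 + 100 + 50 + 1 + 1 + 1 = 1753 (decimal)
Convert 1753 (decimal) → 1753 = 1×1000 + 7×100 + 53 → one thousand seven hundred fifty-three (English words)
one thousand seven hundred fifty-three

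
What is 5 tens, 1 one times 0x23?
Convert 5 tens, 1 one (place-value notation) → 5×10 + 1 = 51 (decimal)
Convert 0x23 (hexadecimal) → 2×16 + 3 = 35 (decimal)
Compute 51 × 35 = 1785
1785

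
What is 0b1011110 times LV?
Convert 0b1011110 (binary) → 64 + 16 + 8 + 4 + 2 = 94 (decimal)
Convert LV (Roman numeral) → 50 + 5 = 55 (decimal)
Compute 94 × 55 = 5170
5170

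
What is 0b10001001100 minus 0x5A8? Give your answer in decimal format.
Convert 0b10001001100 (binary) → 1024 + 64 + 8 + 4 = 1100 (decimal)
Convert 0x5A8 (hexadecimal) → 5×256 + 10×16 + 8 = 1448 (decimal)
Compute 1100 - 1448 = -348
-348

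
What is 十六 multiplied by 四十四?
Convert 十六 (Chinese numeral) → 1×10 + 6 = 16 (decimal)
Convert 四十四 (Chinese numeral) → 4×10 + 4 = 44 (decimal)
Compute 16 × 44 = 704
704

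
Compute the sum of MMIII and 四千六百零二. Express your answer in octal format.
Convert MMIII (Roman numeral) → 1000 + 1000 + 1 + 1 + 1 = 2003 (decimal)
Convert 四千六百零二 (Chinese numeral) → 4×1000 + 6×100 + 2 = 4602 (decimal)
Compute 2003 + 4602 = 6605
Convert 6605 (decimal) → 6605 = 1×4096 + 4×512 + 7×64 + 1×8 + 5 → 0o14715 (octal)
0o14715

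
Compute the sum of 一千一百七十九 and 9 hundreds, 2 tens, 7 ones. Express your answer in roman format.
Convert 一千一百七十九 (Chinese numeral) → 1×1000 + 1×100 + 7×10 + 9 = 1179 (decimal)
Convert 9 hundreds, 2 tens, 7 ones (place-value notation) → 9×100 + 2×10 + 7 = 927 (decimal)
Compute 1179 + 927 = 2106
Convert 2106 (decimal) → 2106 = 1000 + 1000 + 100 + 5 + 1 → MMCVI (Roman numeral)
MMCVI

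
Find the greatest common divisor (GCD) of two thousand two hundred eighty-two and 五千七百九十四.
Convert two thousand two hundred eighty-two (English words) → 2×1000 + 2×100 + 82 = 2282 (decimal)
Convert 五千七百九十四 (Chinese numeral) → 5×1000 + 7×100 + 9×10 + 4 = 5794 (decimal)
Compute gcd(2282, 5794) = 2
2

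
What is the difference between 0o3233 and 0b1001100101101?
Convert 0o3233 (octal) → 3×512 + 2×64 + 3×8 + 3 = 1691 (decimal)
Convert 0b1001100101101 (binary) → 4096 + 512 + 256 + 32 + 8 + 4 + 1 = 4909 (decimal)
Difference: |1691 - 4909| = 3218
3218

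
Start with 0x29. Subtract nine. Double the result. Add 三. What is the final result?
Convert 0x29 (hexadecimal) → 2×16 + 9 = 41 (decimal)
Start: 41
Convert nine (English words) → 9 (decimal)
41 - 9 = 32
32 × 2 = 64
Convert 三 (Chinese numeral) → 3 (decimal)
64 + 3 = 67
67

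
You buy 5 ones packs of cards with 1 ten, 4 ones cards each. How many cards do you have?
Convert 1 ten, 4 ones (place-value notation) → 1×10 + 4 = 14 (decimal)
Convert 5 ones (place-value notation) → 5 (decimal)
Compute 14 × 5 = 70
70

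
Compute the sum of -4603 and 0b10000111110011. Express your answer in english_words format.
Convert 0b10000111110011 (binary) → 8192 + 256 + 128 + 64 + 32 + 16 + 2 + 1 = 8691 (decimal)
Compute -4603 + 8691 = 4088
Convert 4088 (decimal) → 4088 = 4×1000 + 88 → four thousand eighty-eight (English words)
four thousand eighty-eight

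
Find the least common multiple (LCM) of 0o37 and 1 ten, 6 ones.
Convert 0o37 (octal) → 3×8 + 7 = 31 (decimal)
Convert 1 ten, 6 ones (place-value notation) → 1×10 + 6 = 16 (decimal)
Compute lcm(31, 16) = 496
496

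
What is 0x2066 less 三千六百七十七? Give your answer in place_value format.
Convert 0x2066 (hexadecimal) → 2×4096 + 6×16 + 6 = 8294 (decimal)
Convert 三千六百七十七 (Chinese numeral) → 3×1000 + 6×100 + 7×10 + 7 = 3677 (decimal)
Compute 8294 - 3677 = 4617
Convert 4617 (decimal) → 4617 = 4×1000 + 6×100 + 1×10 + 7 → 4 thousands, 6 hundreds, 1 ten, 7 ones (place-value notation)
4 thousands, 6 hundreds, 1 ten, 7 ones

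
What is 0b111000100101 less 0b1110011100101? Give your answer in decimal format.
Convert 0b111000100101 (binary) → 2048 + 1024 + 512 + 32 + 4 + 1 = 3621 (decimal)
Convert 0b1110011100101 (binary) → 4096 + 2048 + 1024 + 128 + 64 + 32 + 4 + 1 = 7397 (decimal)
Compute 3621 - 7397 = -3776
-3776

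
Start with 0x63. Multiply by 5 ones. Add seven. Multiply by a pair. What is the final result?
Convert 0x63 (hexadecimal) → 6×16 + 3 = 99 (decimal)
Start: 99
Convert 5 ones (place-value notation) → 5 (decimal)
99 × 5 = 495
Convert seven (English words) → 7 (decimal)
495 + 7 = 502
Convert a pair (colloquial) → 2 (decimal)
502 × 2 = 1004
1004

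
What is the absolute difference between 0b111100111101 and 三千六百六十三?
Convert 0b111100111101 (binary) → 2048 + 1024 + 512 + 256 + 32 + 16 + 8 + 4 + 1 = 3901 (decimal)
Convert 三千六百六十三 (Chinese numeral) → 3×1000 + 6×100 + 6×10 + 3 = 3663 (decimal)
Compute |3901 - 3663| = 238
238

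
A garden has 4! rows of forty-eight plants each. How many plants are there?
Convert forty-eight (English words) → 48 (decimal)
Convert 4! (factorial) → 24 (decimal)
Compute 48 × 24 = 1152
1152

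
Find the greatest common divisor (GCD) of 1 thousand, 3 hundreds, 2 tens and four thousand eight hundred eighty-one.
Convert 1 thousand, 3 hundreds, 2 tens (place-value notation) → 1×1000 + 3×100 + 2×10 = 1320 (decimal)
Convert four thousand eight hundred eighty-one (English words) → 4×1000 + 8×100 + 81 = 4881 (decimal)
Compute gcd(1320, 4881) = 3
3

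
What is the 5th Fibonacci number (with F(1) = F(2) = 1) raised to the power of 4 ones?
Convert the 5th Fibonacci number (with F(1) = F(2) = 1) (Fibonacci index) → 1, 1, 2, 3, 5 → 5 (decimal)
Convert 4 ones (place-value notation) → 4 (decimal)
Compute 5 ^ 4 = 625
625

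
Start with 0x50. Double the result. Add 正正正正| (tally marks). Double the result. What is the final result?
Convert 0x50 (hexadecimal) → 5×16 = 80 (decimal)
Start: 80
80 × 2 = 160
Convert 正正正正| (tally marks) → 5 + 5 + 5 + 5 + 1 = 21 (decimal)
160 + 21 = 181
181 × 2 = 362
362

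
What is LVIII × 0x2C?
Convert LVIII (Roman numeral) → 50 + 5 + 1 + 1 + 1 = 58 (decimal)
Convert 0x2C (hexadecimal) → 2×16 + 12 = 44 (decimal)
Compute 58 × 44 = 2552
2552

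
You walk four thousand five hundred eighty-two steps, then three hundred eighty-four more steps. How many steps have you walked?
Convert four thousand five hundred eighty-two (English words) → 4×1000 + 5×100 + 82 = 4582 (decimal)
Convert three hundred eighty-four (English words) → 3×100 + 84 = 384 (decimal)
Compute 4582 + 384 = 4966
4966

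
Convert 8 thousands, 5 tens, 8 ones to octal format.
Convert 8 thousands, 5 tens, 8 ones (place-value notation) → 8×1000 + 5×10 + 8 = 8058 (decimal)
Convert 8058 (decimal) → 8058 = 1×4096 + 7×512 + 5×64 + 7×8 + 2 → 0o17572 (octal)
0o17572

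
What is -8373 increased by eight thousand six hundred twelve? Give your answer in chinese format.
Convert eight thousand six hundred twelve (English words) → 8×1000 + 6×100 + 12 = 8612 (decimal)
Compute -8373 + 8612 = 239
Convert 239 (decimal) → 239 = 2×100 + 3×10 + 9 → 二百三十九 (Chinese numeral)
二百三十九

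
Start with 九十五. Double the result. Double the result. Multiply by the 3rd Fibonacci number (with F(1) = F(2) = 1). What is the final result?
Convert 九十五 (Chinese numeral) → 9×10 + 5 = 95 (decimal)
Start: 95
95 × 2 = 190
190 × 2 = 380
Convert the 3rd Fibonacci number (with F(1) = F(2) = 1) (Fibonacci index) → 1, 1, 2 → 2 (decimal)
380 × 2 = 760
760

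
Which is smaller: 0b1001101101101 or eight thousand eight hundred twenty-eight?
Convert 0b1001101101101 (binary) → 4096 + 512 + 256 + 64 + 32 + 8 + 4 + 1 = 4973 (decimal)
Convert eight thousand eight hundred twenty-eight (English words) → 8×1000 + 8×100 + 28 = 8828 (decimal)
Compare 4973 vs 8828: smaller = 4973
4973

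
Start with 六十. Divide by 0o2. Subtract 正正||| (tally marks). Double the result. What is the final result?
Convert 六十 (Chinese numeral) → 6×10 = 60 (decimal)
Start: 60
Convert 0o2 (octal) → 2 (decimal)
60 ÷ 2 = 30
Convert 正正||| (tally marks) → 5 + 5 + 3 = 13 (decimal)
30 - 13 = 17
17 × 2 = 34
34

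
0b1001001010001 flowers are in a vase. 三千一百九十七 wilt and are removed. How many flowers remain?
Convert 0b1001001010001 (binary) → 4096 + 512 + 64 + 16 + 1 = 4689 (decimal)
Convert 三千一百九十七 (Chinese numeral) → 3×1000 + 1×100 + 9×10 + 7 = 3197 (decimal)
Compute 4689 - 3197 = 1492
1492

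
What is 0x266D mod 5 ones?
Convert 0x266D (hexadecimal) → 2×4096 + 6×256 + 6×16 + 13 = 9837 (decimal)
Convert 5 ones (place-value notation) → 5 (decimal)
Compute 9837 mod 5 = 2
2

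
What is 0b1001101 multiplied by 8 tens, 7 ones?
Convert 0b1001101 (binary) → 64 + 8 + 4 + 1 = 77 (decimal)
Convert 8 tens, 7 ones (place-value notation) → 8×10 + 7 = 87 (decimal)
Compute 77 × 87 = 6699
6699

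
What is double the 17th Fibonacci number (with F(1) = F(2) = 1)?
The 17th Fibonacci number (with F(1) = F(2) = 1) = 1597
Compute 1597 × 2 = 3194
3194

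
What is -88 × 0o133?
Convert 0o133 (octal) → 1×64 + 3×8 + 3 = 91 (decimal)
Compute -88 × 91 = -8008
-8008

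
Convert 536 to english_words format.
Convert 536 (decimal) → 536 = 5×100 + 36 → five hundred thirty-six (English words)
five hundred thirty-six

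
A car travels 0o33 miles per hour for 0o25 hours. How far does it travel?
Convert 0o33 (octal) → 3×8 + 3 = 27 (decimal)
Convert 0o25 (octal) → 2×8 + 5 = 21 (decimal)
Compute 27 × 21 = 567
567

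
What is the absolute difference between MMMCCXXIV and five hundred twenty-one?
Convert MMMCCXXIV (Roman numeral) → 1000 + 1000 + 1000 + 100 + 100 + 10 + 10 + 4 = 3224 (decimal)
Convert five hundred twenty-one (English words) → 5×100 + 21 = 521 (decimal)
Compute |3224 - 521| = 2703
2703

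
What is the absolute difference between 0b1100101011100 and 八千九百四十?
Convert 0b1100101011100 (binary) → 4096 + 2048 + 256 + 64 + 16 + 8 + 4 = 6492 (decimal)
Convert 八千九百四十 (Chinese numeral) → 8×1000 + 9×100 + 4×10 = 8940 (decimal)
Compute |6492 - 8940| = 2448
2448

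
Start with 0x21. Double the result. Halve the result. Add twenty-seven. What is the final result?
Convert 0x21 (hexadecimal) → 2×16 + 1 = 33 (decimal)
Start: 33
33 × 2 = 66
66 ÷ 2 = 33
Convert twenty-seven (English words) → 27 (decimal)
33 + 27 = 60
60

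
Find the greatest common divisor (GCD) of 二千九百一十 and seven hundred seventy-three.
Convert 二千九百一十 (Chinese numeral) → 2×1000 + 9×100 + 1×10 = 2910 (decimal)
Convert seven hundred seventy-three (English words) → 7×100 + 73 = 773 (decimal)
Compute gcd(2910, 773) = 1
1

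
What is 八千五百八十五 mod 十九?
Convert 八千五百八十五 (Chinese numeral) → 8×1000 + 5×100 + 8×10 + 5 = 8585 (decimal)
Convert 十九 (Chinese numeral) → 1×10 + 9 = 19 (decimal)
Compute 8585 mod 19 = 16
16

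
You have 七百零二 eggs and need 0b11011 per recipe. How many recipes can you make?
Convert 七百零二 (Chinese numeral) → 7×100 + 2 = 702 (decimal)
Convert 0b11011 (binary) → 16 + 8 + 2 + 1 = 27 (decimal)
Compute 702 ÷ 27 = 26
26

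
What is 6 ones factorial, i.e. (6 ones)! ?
Convert 6 ones (place-value notation) → 6 (decimal)
Compute 6! = 720
720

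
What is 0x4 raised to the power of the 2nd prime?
Convert 0x4 (hexadecimal) → 4 (decimal)
Convert the 2nd prime (prime index) → 3 (decimal)
Compute 4 ^ 3 = 64
64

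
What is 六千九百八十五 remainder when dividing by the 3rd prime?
Convert 六千九百八十五 (Chinese numeral) → 6×1000 + 9×100 + 8×10 + 5 = 6985 (decimal)
Convert the 3rd prime (prime index) → 5 (decimal)
Compute 6985 mod 5 = 0
0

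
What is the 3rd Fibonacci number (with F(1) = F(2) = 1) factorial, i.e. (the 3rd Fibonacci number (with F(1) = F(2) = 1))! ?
Convert the 3rd Fibonacci number (with F(1) = F(2) = 1) (Fibonacci index) → 1, 1, 2 → 2 (decimal)
Compute 2! = 2
2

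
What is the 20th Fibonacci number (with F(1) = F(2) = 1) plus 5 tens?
The 20th Fibonacci number (with F(1) = F(2) = 1) = 6765
Convert 5 tens (place-value notation) → 5×10 = 50 (decimal)
Compute 6765 + 50 = 6815
6815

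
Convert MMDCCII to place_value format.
Convert MMDCCII (Roman numeral) → 1000 + 1000 + 500 + 100 + 100 + 1 + 1 = 2702 (decimal)
Convert 2702 (decimal) → 2702 = 2×1000 + 7×100 + 2 → 2 thousands, 7 hundreds, 2 ones (place-value notation)
2 thousands, 7 hundreds, 2 ones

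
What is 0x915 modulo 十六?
Convert 0x915 (hexadecimal) → 9×256 + 1×16 + 5 = 2325 (decimal)
Convert 十六 (Chinese numeral) → 1×10 + 6 = 16 (decimal)
Compute 2325 mod 16 = 5
5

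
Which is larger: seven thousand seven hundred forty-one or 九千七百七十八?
Convert seven thousand seven hundred forty-one (English words) → 7×1000 + 7×100 + 41 = 7741 (decimal)
Convert 九千七百七十八 (Chinese numeral) → 9×1000 + 7×100 + 7×10 + 8 = 9778 (decimal)
Compare 7741 vs 9778: larger = 9778
9778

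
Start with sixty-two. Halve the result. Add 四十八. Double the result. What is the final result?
Convert sixty-two (English words) → 62 (decimal)
Start: 62
62 ÷ 2 = 31
Convert 四十八 (Chinese numeral) → 4×10 + 8 = 48 (decimal)
31 + 48 = 79
79 × 2 = 158
158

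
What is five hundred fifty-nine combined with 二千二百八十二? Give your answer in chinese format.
Convert five hundred fifty-nine (English words) → 5×100 + 59 = 559 (decimal)
Convert 二千二百八十二 (Chinese numeral) → 2×1000 + 2×100 + 8×10 + 2 = 2282 (decimal)
Compute 559 + 2282 = 2841
Convert 2841 (decimal) → 2841 = 2×1000 + 8×100 + 4×10 + 1 → 二千八百四十一 (Chinese numeral)
二千八百四十一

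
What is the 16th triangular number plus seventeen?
The 16th triangular number = 16×17/2 = 136
Convert seventeen (English words) → 17 (decimal)
Compute 136 + 17 = 153
153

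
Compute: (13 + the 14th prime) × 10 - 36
Convert the 14th prime (prime index) → 43 (decimal)
Expression in decimal: (13 + 43) × 10 - 36
Parentheses first: 13 + 43 = 56
Multiply: 56 × 10 = 560
Subtract: 560 - 36 = 524
524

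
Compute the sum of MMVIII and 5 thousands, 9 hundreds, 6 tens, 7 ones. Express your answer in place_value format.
Convert MMVIII (Roman numeral) → 1000 + 1000 + 5 + 1 + 1 + 1 = 2008 (decimal)
Convert 5 thousands, 9 hundreds, 6 tens, 7 ones (place-value notation) → 5×1000 + 9×100 + 6×10 + 7 = 5967 (decimal)
Compute 2008 + 5967 = 7975
Convert 7975 (decimal) → 7975 = 7×1000 + 9×100 + 7×10 + 5 → 7 thousands, 9 hundreds, 7 tens, 5 ones (place-value notation)
7 thousands, 9 hundreds, 7 tens, 5 ones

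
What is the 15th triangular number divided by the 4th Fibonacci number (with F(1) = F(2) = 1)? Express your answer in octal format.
Convert the 15th triangular number (triangular index) → 15×16/2 = 120 (decimal)
Convert the 4th Fibonacci number (with F(1) = F(2) = 1) (Fibonacci index) → 1, 1, 2, 3 → 3 (decimal)
Compute 120 ÷ 3 = 40
Convert 40 (decimal) → 40 = 5×8 → 0o50 (octal)
0o50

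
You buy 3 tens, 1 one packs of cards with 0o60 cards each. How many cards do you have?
Convert 0o60 (octal) → 6×8 = 48 (decimal)
Convert 3 tens, 1 one (place-value notation) → 3×10 + 1 = 31 (decimal)
Compute 48 × 31 = 1488
1488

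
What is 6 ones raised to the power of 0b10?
Convert 6 ones (place-value notation) → 6 (decimal)
Convert 0b10 (binary) → 2 (decimal)
Compute 6 ^ 2 = 36
36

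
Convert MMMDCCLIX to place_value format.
Convert MMMDCCLIX (Roman numeral) → 1000 + 1000 + 1000 + 500 + 100 + 100 + 50 + 9 = 3759 (decimal)
Convert 3759 (decimal) → 3759 = 3×1000 + 7×100 + 5×10 + 9 → 3 thousands, 7 hundreds, 5 tens, 9 ones (place-value notation)
3 thousands, 7 hundreds, 5 tens, 9 ones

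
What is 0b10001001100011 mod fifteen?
Convert 0b10001001100011 (binary) → 8192 + 512 + 64 + 32 + 2 + 1 = 8803 (decimal)
Convert fifteen (English words) → 15 (decimal)
Compute 8803 mod 15 = 13
13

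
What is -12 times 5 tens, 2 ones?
Convert 5 tens, 2 ones (place-value notation) → 5×10 + 2 = 52 (decimal)
Compute -12 × 52 = -624
-624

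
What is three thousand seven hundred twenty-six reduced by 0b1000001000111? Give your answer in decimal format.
Convert three thousand seven hundred twenty-six (English words) → 3×1000 + 7×100 + 26 = 3726 (decimal)
Convert 0b1000001000111 (binary) → 4096 + 64 + 4 + 2 + 1 = 4167 (decimal)
Compute 3726 - 4167 = -441
-441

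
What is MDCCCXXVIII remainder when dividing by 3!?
Convert MDCCCXXVIII (Roman numeral) → 1000 + 500 + 100 + 100 + 100 + 10 + 10 + 5 + 1 + 1 + 1 = 1828 (decimal)
Convert 3! (factorial) → 6 (decimal)
Compute 1828 mod 6 = 4
4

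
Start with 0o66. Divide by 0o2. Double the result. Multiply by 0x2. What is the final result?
Convert 0o66 (octal) → 6×8 + 6 = 54 (decimal)
Start: 54
Convert 0o2 (octal) → 2 (decimal)
54 ÷ 2 = 27
27 × 2 = 54
Convert 0x2 (hexadecimal) → 2 (decimal)
54 × 2 = 108
108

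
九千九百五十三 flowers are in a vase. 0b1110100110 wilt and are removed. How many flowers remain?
Convert 九千九百五十三 (Chinese numeral) → 9×1000 + 9×100 + 5×10 + 3 = 9953 (decimal)
Convert 0b1110100110 (binary) → 512 + 256 + 128 + 32 + 4 + 2 = 934 (decimal)
Compute 9953 - 934 = 9019
9019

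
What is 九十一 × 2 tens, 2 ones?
Convert 九十一 (Chinese numeral) → 9×10 + 1 = 91 (decimal)
Convert 2 tens, 2 ones (place-value notation) → 2×10 + 2 = 22 (decimal)
Compute 91 × 22 = 2002
2002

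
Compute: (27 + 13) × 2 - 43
Parentheses first: 27 + 13 = 40
Multiply: 40 × 2 = 80
Subtract: 80 - 43 = 37
37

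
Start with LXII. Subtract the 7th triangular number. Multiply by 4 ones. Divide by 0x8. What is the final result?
Convert LXII (Roman numeral) → 50 + 10 + 1 + 1 = 62 (decimal)
Start: 62
Convert the 7th triangular number (triangular index) → 7×8/2 = 28 (decimal)
62 - 28 = 34
Convert 4 ones (place-value notation) → 4 (decimal)
34 × 4 = 136
Convert 0x8 (hexadecimal) → 8 (decimal)
136 ÷ 8 = 17
17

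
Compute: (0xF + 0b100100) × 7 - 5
Convert 0xF (hexadecimal) → 15 (decimal)
Convert 0b100100 (binary) → 32 + 4 = 36 (decimal)
Expression in decimal: (15 + 36) × 7 - 5
Parentheses first: 15 + 36 = 51
Multiply: 51 × 7 = 357
Subtract: 357 - 5 = 352
352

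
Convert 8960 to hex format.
Convert 8960 (decimal) → 8960 = 2×4096 + 3×256 → 0x2300 (hexadecimal)
0x2300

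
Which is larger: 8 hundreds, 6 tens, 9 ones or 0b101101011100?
Convert 8 hundreds, 6 tens, 9 ones (place-value notation) → 8×100 + 6×10 + 9 = 869 (decimal)
Convert 0b101101011100 (binary) → 2048 + 512 + 256 + 64 + 16 + 8 + 4 = 2908 (decimal)
Compare 869 vs 2908: larger = 2908
2908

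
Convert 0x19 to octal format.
Convert 0x19 (hexadecimal) → 1×16 + 9 = 25 (decimal)
Convert 25 (decimal) → 25 = 3×8 + 1 → 0o31 (octal)
0o31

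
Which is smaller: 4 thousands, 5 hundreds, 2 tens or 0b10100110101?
Convert 4 thousands, 5 hundreds, 2 tens (place-value notation) → 4×1000 + 5×100 + 2×10 = 4520 (decimal)
Convert 0b10100110101 (binary) → 1024 + 256 + 32 + 16 + 4 + 1 = 1333 (decimal)
Compare 4520 vs 1333: smaller = 1333
1333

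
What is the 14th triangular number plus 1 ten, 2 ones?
The 14th triangular number = 14×15/2 = 105
Convert 1 ten, 2 ones (place-value notation) → 1×10 + 2 = 12 (decimal)
Compute 105 + 12 = 117
117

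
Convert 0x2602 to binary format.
Convert 0x2602 (hexadecimal) → 2×4096 + 6×256 + 2 = 9730 (decimal)
Convert 9730 (decimal) → 9730 = 8192 + 1024 + 512 + 2 → 0b10011000000010 (binary)
0b10011000000010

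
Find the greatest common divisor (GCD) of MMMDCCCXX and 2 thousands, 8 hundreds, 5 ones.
Convert MMMDCCCXX (Roman numeral) → 1000 + 1000 + 1000 + 500 + 100 + 100 + 100 + 10 + 10 = 3820 (decimal)
Convert 2 thousands, 8 hundreds, 5 ones (place-value notation) → 2×1000 + 8×100 + 5 = 2805 (decimal)
Compute gcd(3820, 2805) = 5
5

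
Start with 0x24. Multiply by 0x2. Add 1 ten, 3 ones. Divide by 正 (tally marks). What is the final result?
Convert 0x24 (hexadecimal) → 2×16 + 4 = 36 (decimal)
Start: 36
Convert 0x2 (hexadecimal) → 2 (decimal)
36 × 2 = 72
Convert 1 ten, 3 ones (place-value notation) → 1×10 + 3 = 13 (decimal)
72 + 13 = 85
Convert 正 (tally marks) → 5 (decimal)
85 ÷ 5 = 17
17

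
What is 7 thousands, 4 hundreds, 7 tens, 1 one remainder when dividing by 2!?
Convert 7 thousands, 4 hundreds, 7 tens, 1 one (place-value notation) → 7×1000 + 4×100 + 7×10 + 1 = 7471 (decimal)
Convert 2! (factorial) → 2 (decimal)
Compute 7471 mod 2 = 1
1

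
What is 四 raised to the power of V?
Convert 四 (Chinese numeral) → 4 (decimal)
Convert V (Roman numeral) → 5 (decimal)
Compute 4 ^ 5 = 1024
1024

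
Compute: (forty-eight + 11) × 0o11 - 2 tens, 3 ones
Convert forty-eight (English words) → 48 (decimal)
Convert 0o11 (octal) → 1×8 + 1 = 9 (decimal)
Convert 2 tens, 3 ones (place-value notation) → 2×10 + 3 = 23 (decimal)
Expression in decimal: (48 + 11) × 9 - 23
Parentheses first: 48 + 11 = 59
Multiply: 59 × 9 = 531
Subtract: 531 - 23 = 508
508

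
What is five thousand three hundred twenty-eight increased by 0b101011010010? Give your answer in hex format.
Convert five thousand three hundred twenty-eight (English words) → 5×1000 + 3×100 + 28 = 5328 (decimal)
Convert 0b101011010010 (binary) → 2048 + 512 + 128 + 64 + 16 + 2 = 2770 (decimal)
Compute 5328 + 2770 = 8098
Convert 8098 (decimal) → 8098 = 1×4096 + 15×256 + 10×16 + 2 → 0x1FA2 (hexadecimal)
0x1FA2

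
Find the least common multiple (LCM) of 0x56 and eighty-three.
Convert 0x56 (hexadecimal) → 5×16 + 6 = 86 (decimal)
Convert eighty-three (English words) → 83 (decimal)
Compute lcm(86, 83) = 7138
7138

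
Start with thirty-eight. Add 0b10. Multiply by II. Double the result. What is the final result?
Convert thirty-eight (English words) → 38 (decimal)
Start: 38
Convert 0b10 (binary) → 2 (decimal)
38 + 2 = 40
Convert II (Roman numeral) → 1 + 1 = 2 (decimal)
40 × 2 = 80
80 × 2 = 160
160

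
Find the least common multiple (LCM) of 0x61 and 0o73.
Convert 0x61 (hexadecimal) → 6×16 + 1 = 97 (decimal)
Convert 0o73 (octal) → 7×8 + 3 = 59 (decimal)
Compute lcm(97, 59) = 5723
5723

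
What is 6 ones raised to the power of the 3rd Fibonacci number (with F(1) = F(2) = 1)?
Convert 6 ones (place-value notation) → 6 (decimal)
Convert the 3rd Fibonacci number (with F(1) = F(2) = 1) (Fibonacci index) → 1, 1, 2 → 2 (decimal)
Compute 6 ^ 2 = 36
36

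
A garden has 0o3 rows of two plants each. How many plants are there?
Convert two (English words) → 2 (decimal)
Convert 0o3 (octal) → 3 (decimal)
Compute 2 × 3 = 6
6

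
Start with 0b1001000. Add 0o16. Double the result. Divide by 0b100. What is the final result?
Convert 0b1001000 (binary) → 64 + 8 = 72 (decimal)
Start: 72
Convert 0o16 (octal) → 1×8 + 6 = 14 (decimal)
72 + 14 = 86
86 × 2 = 172
Convert 0b100 (binary) → 4 (decimal)
172 ÷ 4 = 43
43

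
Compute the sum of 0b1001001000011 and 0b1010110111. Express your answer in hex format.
Convert 0b1001001000011 (binary) → 4096 + 512 + 64 + 2 + 1 = 4675 (decimal)
Convert 0b1010110111 (binary) → 512 + 128 + 32 + 16 + 4 + 2 + 1 = 695 (decimal)
Compute 4675 + 695 = 5370
Convert 5370 (decimal) → 5370 = 1×4096 + 4×256 + 15×16 + 10 → 0x14FA (hexadecimal)
0x14FA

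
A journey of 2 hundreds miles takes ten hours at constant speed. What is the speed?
Convert 2 hundreds (place-value notation) → 2×100 = 200 (decimal)
Convert ten (English words) → 10 (decimal)
Compute 200 ÷ 10 = 20
20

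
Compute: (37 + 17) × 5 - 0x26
Convert 0x26 (hexadecimal) → 2×16 + 6 = 38 (decimal)
Expression in decimal: (37 + 17) × 5 - 38
Parentheses first: 37 + 17 = 54
Multiply: 54 × 5 = 270
Subtract: 270 - 38 = 232
232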